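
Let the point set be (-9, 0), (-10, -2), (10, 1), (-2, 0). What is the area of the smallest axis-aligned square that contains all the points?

400

The bounding box has width 20 and height 3.
An axis-aligned square enclosing the set must have side ≥ max(width, height).
So the minimum side is max(20, 3) = 20.
Area = 20² = 400.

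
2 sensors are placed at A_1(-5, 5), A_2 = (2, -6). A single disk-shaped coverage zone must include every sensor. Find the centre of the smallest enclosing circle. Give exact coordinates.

(-1.5, -0.5)

The smallest circle enclosing two points has them as diameter endpoints.
Centre = midpoint = (-1.5, -0.5); r² = |A_1A_2|²/4 = 170/4 = 42.5.
Centre = (-1.5, -0.5).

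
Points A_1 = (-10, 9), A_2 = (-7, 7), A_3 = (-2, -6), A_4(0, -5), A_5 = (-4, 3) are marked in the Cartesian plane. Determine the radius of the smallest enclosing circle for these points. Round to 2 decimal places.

The minimum enclosing circle of a finite set is fixed by two of the points (as a diameter) or three (as a circumcircle).
The farthest pair is A_1–A_4 with squared distance 296. The circle on this segment as diameter has centre (-5, 2) and r² = 296/4 = 74.
Check A_2: distance² to centre = 29 ≤ 74, so it lies inside.
All remaining points lie in this disk, and no smaller disk contains both endpoints, so this is the minimum enclosing circle.
r = √74 ≈ 8.60.

8.60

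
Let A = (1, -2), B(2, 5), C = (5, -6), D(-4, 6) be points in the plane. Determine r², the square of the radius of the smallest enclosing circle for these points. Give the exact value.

56.25

The farthest pair is C–D with squared distance 225. The circle on this segment as diameter has centre (0.5, 0) and r² = 225/4 = 56.25.
Check A: distance² to centre = 4.25 ≤ 56.25, so it lies inside.
All remaining points lie in this disk, and no smaller disk contains both endpoints, so this is the minimum enclosing circle.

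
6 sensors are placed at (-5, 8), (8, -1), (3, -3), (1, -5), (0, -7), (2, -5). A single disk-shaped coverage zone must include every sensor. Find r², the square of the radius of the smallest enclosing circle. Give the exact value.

625/9

The minimum enclosing circle is determined by three boundary points: (-5, 8), (8, -1), (0, -7).
Their circumcentre is (0, 4/3) with r² = 625/9.
The farthest remaining point (2, -5) is at distance² 397/9 ≤ 625/9.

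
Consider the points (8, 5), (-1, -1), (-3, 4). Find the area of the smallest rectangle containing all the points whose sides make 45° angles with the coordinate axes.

In coordinates u = x + y, v = x − y the rectangle is axis-aligned; the map (x,y)→(u,v) scales areas by 2.
u-values: 13, -2, 1; range = 13 − (-2) = 15.
v-values: 3, 0, -7; range = 3 − (-7) = 10.
Area = (15 × 10) / 2 = 75.

75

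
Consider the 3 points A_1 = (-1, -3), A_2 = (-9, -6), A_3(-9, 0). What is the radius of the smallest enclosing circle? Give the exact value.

Side lengths²: A_1A_2² = 73, A_1A_3² = 73, A_2A_3² = 36.
Since A_1A_3² = 73 < 73 + 36 = 109, the triangle is acute, so the smallest enclosing circle is the circumcircle.
Circumcentre = (-5.5625, -3), r² = 20.81640625.
r = √(20.81640625) = 4.5625.

4.5625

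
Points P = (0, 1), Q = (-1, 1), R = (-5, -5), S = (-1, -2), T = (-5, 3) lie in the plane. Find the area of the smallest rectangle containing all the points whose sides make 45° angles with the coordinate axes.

49.5

In coordinates u = x + y, v = x − y the rectangle is axis-aligned; the map (x,y)→(u,v) scales areas by 2.
u-values: 1, 0, -10, -3, -2; range = 1 − (-10) = 11.
v-values: -1, -2, 0, 1, -8; range = 1 − (-8) = 9.
Area = (11 × 9) / 2 = 49.5.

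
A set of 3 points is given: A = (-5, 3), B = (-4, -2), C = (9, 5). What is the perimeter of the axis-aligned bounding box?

Width = max x − min x = 9 − (-5) = 14.
Height = max y − min y = 5 − (-2) = 7.
Perimeter = 2(14 + 7) = 42.

42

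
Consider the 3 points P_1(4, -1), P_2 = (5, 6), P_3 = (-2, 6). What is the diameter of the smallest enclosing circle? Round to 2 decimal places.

Side lengths²: P_1P_2² = 50, P_1P_3² = 85, P_2P_3² = 49.
Since P_1P_3² = 85 < 50 + 49 = 99, the triangle is acute, so the smallest enclosing circle is the circumcircle.
Circumcentre = (1.5, 41/14), r² = 2125/98.
Diameter = 2r = 2√(2125/98) ≈ 9.31.

9.31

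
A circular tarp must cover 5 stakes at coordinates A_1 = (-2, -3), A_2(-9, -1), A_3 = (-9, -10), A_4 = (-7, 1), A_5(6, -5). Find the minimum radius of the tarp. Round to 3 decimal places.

A smallest enclosing disk is always determined by at most three of the input points on its boundary.
The minimum enclosing circle is determined by three boundary points: A_2, A_3, A_5.
Their circumcentre is (-13/6, -5.5) with r² = 1205/18.
The farthest remaining point A_4 is at distance² 1181/18 ≤ 1205/18.
r = √(1205/18) ≈ 8.182.

8.182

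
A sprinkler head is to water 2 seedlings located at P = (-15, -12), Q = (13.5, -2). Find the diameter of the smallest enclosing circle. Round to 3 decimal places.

30.203

The smallest circle enclosing two points has them as diameter endpoints.
Centre = midpoint = (-0.75, -7); r² = |PQ|²/4 = 912.25/4 = 228.0625.
Diameter = 2r = 2√(228.0625) ≈ 30.203.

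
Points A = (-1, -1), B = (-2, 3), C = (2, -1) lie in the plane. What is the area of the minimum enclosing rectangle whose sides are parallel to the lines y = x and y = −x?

12

In coordinates u = x + y, v = x − y the rectangle is axis-aligned; the map (x,y)→(u,v) scales areas by 2.
u-values: -2, 1, 1; range = 1 − (-2) = 3.
v-values: 0, -5, 3; range = 3 − (-5) = 8.
Area = (3 × 8) / 2 = 12.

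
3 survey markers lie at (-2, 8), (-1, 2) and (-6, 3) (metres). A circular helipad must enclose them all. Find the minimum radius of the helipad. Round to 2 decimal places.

3.42

Call the three points A, B, C in the order given.
Side lengths²: AB² = 37, AC² = 41, BC² = 26.
Since AC² = 41 < 37 + 26 = 63, the triangle is acute, so the smallest enclosing circle is the circumcircle.
Circumcentre = (-177/58, 275/58), r² = 19721/1682.
r = √(19721/1682) ≈ 3.42.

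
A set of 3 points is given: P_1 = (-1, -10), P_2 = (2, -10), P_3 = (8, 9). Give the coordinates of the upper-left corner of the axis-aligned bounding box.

(-1, 9)

x-range [-1, 8], y-range [-10, 9].
The upper-left corner is (-1, 9).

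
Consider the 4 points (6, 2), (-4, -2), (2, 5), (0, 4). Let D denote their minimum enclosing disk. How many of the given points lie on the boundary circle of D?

The minimum enclosing circle of a finite set is fixed by two of the points (as a diameter) or three (as a circumcircle).
The farthest pair is (6, 2)–(-4, -2) with squared distance 116. The circle on this segment as diameter has centre (1, 0) and r² = 116/4 = 29.
Check (2, 5): distance² to centre = 26 ≤ 29, so it lies inside.
All remaining points lie in this disk, and no smaller disk contains both endpoints, so this is the minimum enclosing circle.
The points at distance exactly r from the centre are (6, 2), (-4, -2) — 2 points.

2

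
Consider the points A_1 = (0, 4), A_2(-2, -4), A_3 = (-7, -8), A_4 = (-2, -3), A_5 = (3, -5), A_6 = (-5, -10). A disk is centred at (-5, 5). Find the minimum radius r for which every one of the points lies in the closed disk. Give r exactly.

The required radius is the distance from (-5, 5) to the farthest point.
Squared distances: 26, 90, 173, 73, 164, 225.
Maximum is 225, attained at A_6.
r = √225 = 15.

15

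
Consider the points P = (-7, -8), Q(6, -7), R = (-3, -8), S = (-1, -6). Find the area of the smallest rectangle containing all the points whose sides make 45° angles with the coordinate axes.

In coordinates u = x + y, v = x − y the rectangle is axis-aligned; the map (x,y)→(u,v) scales areas by 2.
u-values: -15, -1, -11, -7; range = -1 − (-15) = 14.
v-values: 1, 13, 5, 5; range = 13 − 1 = 12.
Area = (14 × 12) / 2 = 84.

84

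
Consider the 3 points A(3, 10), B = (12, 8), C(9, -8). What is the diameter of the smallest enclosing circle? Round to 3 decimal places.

Side lengths²: AB² = 85, AC² = 360, BC² = 265.
Since AC² = 360 ≥ 265 + 85 = 350, the angle opposite AC is not acute, so the smallest enclosing circle has AC as diameter.
Centre = midpoint of AC = (6, 1), r² = 360/4 = 90.
Diameter = 2r = 2√90 ≈ 18.974.

18.974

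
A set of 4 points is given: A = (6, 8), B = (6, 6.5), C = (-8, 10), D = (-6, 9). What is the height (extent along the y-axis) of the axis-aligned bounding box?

max y = 10, min y = 6.5, so height = 3.5.

3.5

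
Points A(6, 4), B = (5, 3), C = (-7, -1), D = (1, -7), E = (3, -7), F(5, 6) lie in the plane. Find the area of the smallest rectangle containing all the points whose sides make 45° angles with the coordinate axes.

152

In coordinates u = x + y, v = x − y the rectangle is axis-aligned; the map (x,y)→(u,v) scales areas by 2.
u-values: 10, 8, -8, -6, -4, 11; range = 11 − (-8) = 19.
v-values: 2, 2, -6, 8, 10, -1; range = 10 − (-6) = 16.
Area = (19 × 16) / 2 = 152.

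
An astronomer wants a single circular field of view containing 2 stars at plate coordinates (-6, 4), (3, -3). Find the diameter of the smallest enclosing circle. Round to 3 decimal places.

The smallest circle enclosing two points has them as diameter endpoints.
Centre = midpoint = (-1.5, 0.5); r² = |(-6, 4)−(3, -3)|²/4 = 130/4 = 32.5.
Diameter = 2r = 2√(32.5) ≈ 11.402.

11.402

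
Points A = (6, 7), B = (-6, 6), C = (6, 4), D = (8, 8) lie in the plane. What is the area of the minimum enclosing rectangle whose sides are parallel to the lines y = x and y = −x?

112

In coordinates u = x + y, v = x − y the rectangle is axis-aligned; the map (x,y)→(u,v) scales areas by 2.
u-values: 13, 0, 10, 16; range = 16 − 0 = 16.
v-values: -1, -12, 2, 0; range = 2 − (-12) = 14.
Area = (16 × 14) / 2 = 112.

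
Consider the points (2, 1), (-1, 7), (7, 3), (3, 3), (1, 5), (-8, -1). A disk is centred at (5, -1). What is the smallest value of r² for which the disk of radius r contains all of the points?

The required radius is the distance from (5, -1) to the farthest point.
Squared distances: 13, 100, 20, 20, 52, 169.
Maximum is 169, attained at (-8, -1).

169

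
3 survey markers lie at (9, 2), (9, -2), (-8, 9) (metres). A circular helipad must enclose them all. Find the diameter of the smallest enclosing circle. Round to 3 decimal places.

Call the three points A, B, C in the order given.
Side lengths²: AB² = 16, AC² = 338, BC² = 410.
Since BC² = 410 ≥ 338 + 16 = 354, the angle opposite BC is not acute, so the smallest enclosing circle has BC as diameter.
Centre = midpoint of BC = (0.5, 3.5), r² = 410/4 = 102.5.
Diameter = 2r = 2√(102.5) ≈ 20.248.

20.248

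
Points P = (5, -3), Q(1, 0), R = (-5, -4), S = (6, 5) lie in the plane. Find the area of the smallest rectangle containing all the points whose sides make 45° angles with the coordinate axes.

90

In coordinates u = x + y, v = x − y the rectangle is axis-aligned; the map (x,y)→(u,v) scales areas by 2.
u-values: 2, 1, -9, 11; range = 11 − (-9) = 20.
v-values: 8, 1, -1, 1; range = 8 − (-1) = 9.
Area = (20 × 9) / 2 = 90.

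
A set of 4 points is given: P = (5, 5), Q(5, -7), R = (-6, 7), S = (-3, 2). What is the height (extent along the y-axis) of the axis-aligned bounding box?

max y = 7, min y = -7, so height = 14.

14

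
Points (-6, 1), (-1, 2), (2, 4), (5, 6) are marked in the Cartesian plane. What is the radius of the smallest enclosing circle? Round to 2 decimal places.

6.04

A smallest enclosing disk is always determined by at most three of the input points on its boundary.
The farthest pair is (-6, 1)–(5, 6) with squared distance 146. The circle on this segment as diameter has centre (-0.5, 3.5) and r² = 146/4 = 36.5.
Check (-1, 2): distance² to centre = 2.5 ≤ 36.5, so it lies inside.
All remaining points lie in this disk, and no smaller disk contains both endpoints, so this is the minimum enclosing circle.
r = √(36.5) ≈ 6.04.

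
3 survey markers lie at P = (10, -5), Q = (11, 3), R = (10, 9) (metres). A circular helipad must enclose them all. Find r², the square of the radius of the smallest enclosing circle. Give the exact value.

49

Side lengths²: PQ² = 65, PR² = 196, QR² = 37.
Since PR² = 196 ≥ 65 + 37 = 102, the angle opposite PR is not acute, so the smallest enclosing circle has PR as diameter.
Centre = midpoint of PR = (10, 2), r² = 196/4 = 49.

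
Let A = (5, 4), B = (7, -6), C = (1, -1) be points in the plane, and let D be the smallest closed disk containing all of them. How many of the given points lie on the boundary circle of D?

Side lengths²: AB² = 104, AC² = 41, BC² = 61.
Since AB² = 104 ≥ 61 + 41 = 102, the angle opposite AB is not acute, so the smallest enclosing circle has AB as diameter.
Centre = midpoint of AB = (6, -1), r² = 104/4 = 26.
The points at distance exactly r from the centre are A, B — 2 points.

2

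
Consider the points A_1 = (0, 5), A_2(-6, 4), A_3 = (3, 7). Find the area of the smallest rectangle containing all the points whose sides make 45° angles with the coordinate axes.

36

In coordinates u = x + y, v = x − y the rectangle is axis-aligned; the map (x,y)→(u,v) scales areas by 2.
u-values: 5, -2, 10; range = 10 − (-2) = 12.
v-values: -5, -10, -4; range = -4 − (-10) = 6.
Area = (12 × 6) / 2 = 36.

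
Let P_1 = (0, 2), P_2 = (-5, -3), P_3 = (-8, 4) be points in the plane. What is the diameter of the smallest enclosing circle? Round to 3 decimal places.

8.881

Side lengths²: P_1P_2² = 50, P_1P_3² = 68, P_2P_3² = 58.
Since P_1P_3² = 68 < 58 + 50 = 108, the triangle is acute, so the smallest enclosing circle is the circumcircle.
Circumcentre = (-4.4, 1.4), r² = 19.72.
Diameter = 2r = 2√(19.72) ≈ 8.881.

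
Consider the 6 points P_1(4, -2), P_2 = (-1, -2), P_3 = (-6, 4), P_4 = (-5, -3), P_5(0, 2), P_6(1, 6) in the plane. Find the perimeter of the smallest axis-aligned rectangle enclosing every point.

Width = max x − min x = 4 − (-6) = 10.
Height = max y − min y = 6 − (-3) = 9.
Perimeter = 2(10 + 9) = 38.

38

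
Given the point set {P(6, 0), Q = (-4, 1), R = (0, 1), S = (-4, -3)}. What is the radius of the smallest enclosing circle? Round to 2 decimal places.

A smallest enclosing disk is always determined by at most three of the input points on its boundary.
The minimum enclosing circle is determined by three boundary points: P, Q, S.
Their circumcentre is (0.85, -1) with r² = 27.5225.
The farthest remaining point R is at distance² 4.7225 ≤ 27.5225.
r = √(27.5225) ≈ 5.25.

5.25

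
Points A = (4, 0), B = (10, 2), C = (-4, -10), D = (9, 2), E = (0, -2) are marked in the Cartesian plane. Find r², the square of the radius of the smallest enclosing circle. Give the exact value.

85

The farthest pair is B–C with squared distance 340. The circle on this segment as diameter has centre (3, -4) and r² = 340/4 = 85.
Check A: distance² to centre = 17 ≤ 85, so it lies inside.
All remaining points lie in this disk, and no smaller disk contains both endpoints, so this is the minimum enclosing circle.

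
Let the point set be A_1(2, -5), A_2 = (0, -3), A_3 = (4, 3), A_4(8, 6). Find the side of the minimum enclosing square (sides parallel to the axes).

11

The bounding box has width 8 and height 11.
An axis-aligned square enclosing the set must have side ≥ max(width, height).
So the minimum side is max(8, 11) = 11.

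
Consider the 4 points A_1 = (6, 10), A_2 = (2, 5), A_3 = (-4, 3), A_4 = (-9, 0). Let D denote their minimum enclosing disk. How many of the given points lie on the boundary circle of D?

The minimum enclosing circle of a finite set is fixed by two of the points (as a diameter) or three (as a circumcircle).
The farthest pair is A_1–A_4 with squared distance 325. The circle on this segment as diameter has centre (-1.5, 5) and r² = 325/4 = 81.25.
Check A_2: distance² to centre = 12.25 ≤ 81.25, so it lies inside.
All remaining points lie in this disk, and no smaller disk contains both endpoints, so this is the minimum enclosing circle.
The points at distance exactly r from the centre are A_1, A_4 — 2 points.

2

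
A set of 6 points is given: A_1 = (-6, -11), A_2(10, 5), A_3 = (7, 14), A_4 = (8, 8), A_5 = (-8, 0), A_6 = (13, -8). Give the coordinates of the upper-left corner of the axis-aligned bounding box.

x-range [-8, 13], y-range [-11, 14].
The upper-left corner is (-8, 14).

(-8, 14)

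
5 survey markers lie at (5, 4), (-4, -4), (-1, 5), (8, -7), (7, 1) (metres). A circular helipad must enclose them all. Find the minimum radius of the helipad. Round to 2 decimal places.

By Welzl's lemma the MEC is supported by two points (diametrically opposite) or three points (on a circumcircle).
The minimum enclosing circle is determined by three boundary points: (-4, -4), (-1, 5), (8, -7).
Their circumcentre is (79/26, -35/26) with r² = 19125/338.
The farthest remaining point (5, 4) is at distance² 10961/338 ≤ 19125/338.
r = √(19125/338) ≈ 7.52.

7.52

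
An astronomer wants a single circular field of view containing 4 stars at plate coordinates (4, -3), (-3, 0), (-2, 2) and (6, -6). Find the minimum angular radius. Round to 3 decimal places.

5.657

The farthest pair is (-2, 2)–(6, -6) with squared distance 128. The circle on this segment as diameter has centre (2, -2) and r² = 128/4 = 32.
Check (4, -3): distance² to centre = 5 ≤ 32, so it lies inside.
All remaining points lie in this disk, and no smaller disk contains both endpoints, so this is the minimum enclosing circle.
r = √32 ≈ 5.657.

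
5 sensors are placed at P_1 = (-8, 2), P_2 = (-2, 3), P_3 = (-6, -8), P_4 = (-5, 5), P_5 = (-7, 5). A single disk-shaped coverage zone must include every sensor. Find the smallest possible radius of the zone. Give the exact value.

85/13

By Welzl's lemma the MEC is supported by two points (diametrically opposite) or three points (on a circumcircle).
The minimum enclosing circle is determined by three boundary points: P_3, P_4, P_5.
Their circumcentre is (-6, -19/13) with r² = 7225/169.
The farthest remaining point P_2 is at distance² 6068/169 ≤ 7225/169.
r = √(7225/169) = 85/13.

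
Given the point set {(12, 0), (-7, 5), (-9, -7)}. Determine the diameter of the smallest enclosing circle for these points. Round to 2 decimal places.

Call the three points A, B, C in the order given.
Side lengths²: AB² = 386, AC² = 490, BC² = 148.
Since AC² = 490 < 386 + 148 = 534, the triangle is acute, so the smallest enclosing circle is the circumcircle.
Circumcentre = (20/17, -43/17), r² = 35705/289.
Diameter = 2r = 2√(35705/289) ≈ 22.23.

22.23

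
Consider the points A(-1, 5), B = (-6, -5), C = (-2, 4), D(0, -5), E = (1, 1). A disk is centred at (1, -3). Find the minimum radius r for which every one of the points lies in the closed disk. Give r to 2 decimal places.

The required radius is the distance from (1, -3) to the farthest point.
Squared distances: 68, 53, 58, 5, 16.
Maximum is 68, attained at A.
r = √68 ≈ 8.25.

8.25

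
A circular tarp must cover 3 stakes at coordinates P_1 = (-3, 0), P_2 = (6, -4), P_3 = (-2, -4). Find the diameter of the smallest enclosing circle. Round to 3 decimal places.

Side lengths²: P_1P_2² = 97, P_1P_3² = 17, P_2P_3² = 64.
Since P_1P_2² = 97 ≥ 64 + 17 = 81, the angle opposite P_1P_2 is not acute, so the smallest enclosing circle has P_1P_2 as diameter.
Centre = midpoint of P_1P_2 = (1.5, -2), r² = 97/4 = 24.25.
Diameter = 2r = 2√(24.25) ≈ 9.849.

9.849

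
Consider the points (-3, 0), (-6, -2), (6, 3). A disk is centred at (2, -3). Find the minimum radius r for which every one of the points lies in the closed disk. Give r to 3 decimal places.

8.062

The required radius is the distance from (2, -3) to the farthest point.
Squared distances: 34, 65, 52.
Maximum is 65, attained at (-6, -2).
r = √65 ≈ 8.062.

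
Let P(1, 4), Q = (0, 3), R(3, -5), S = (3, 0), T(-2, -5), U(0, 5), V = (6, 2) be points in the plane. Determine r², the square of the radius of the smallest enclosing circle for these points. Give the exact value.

7345/242

The minimum enclosing circle of a finite set is fixed by two of the points (as a diameter) or three (as a circumcircle).
The minimum enclosing circle is determined by three boundary points: T, U, V.
Their circumcentre is (23/22, -9/22) with r² = 7345/242.
The farthest remaining point R is at distance² 6025/242 ≤ 7345/242.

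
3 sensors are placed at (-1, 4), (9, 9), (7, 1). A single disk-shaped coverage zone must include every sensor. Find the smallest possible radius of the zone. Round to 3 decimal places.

Call the three points A, B, C in the order given.
Side lengths²: AB² = 125, AC² = 73, BC² = 68.
Since AB² = 125 < 73 + 68 = 141, the triangle is acute, so the smallest enclosing circle is the circumcircle.
Circumcentre = (30/7, 83/14), r² = 6205/196.
r = √(6205/196) ≈ 5.627.

5.627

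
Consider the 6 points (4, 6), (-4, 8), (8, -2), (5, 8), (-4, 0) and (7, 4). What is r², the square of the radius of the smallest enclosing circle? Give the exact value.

A smallest enclosing disk is always determined by at most three of the input points on its boundary.
The farthest pair is (-4, 8)–(8, -2) with squared distance 244. The circle on this segment as diameter has centre (2, 3) and r² = 244/4 = 61.
Check (4, 6): distance² to centre = 13 ≤ 61, so it lies inside.
All remaining points lie in this disk, and no smaller disk contains both endpoints, so this is the minimum enclosing circle.

61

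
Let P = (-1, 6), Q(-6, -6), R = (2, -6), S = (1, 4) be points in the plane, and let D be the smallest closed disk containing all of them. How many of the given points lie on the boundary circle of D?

A smallest enclosing disk is always determined by at most three of the input points on its boundary.
The minimum enclosing circle is determined by three boundary points: P, Q, R.
Their circumcentre is (-2, -0.625) with r² = 44.890625.
The farthest remaining point S is at distance² 30.390625 ≤ 44.890625.
The points at distance exactly r from the centre are P, Q, R — 3 points.

3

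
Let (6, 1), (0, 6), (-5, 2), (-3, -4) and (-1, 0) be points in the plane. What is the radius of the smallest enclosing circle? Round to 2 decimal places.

5.62

The minimum enclosing circle is determined by three boundary points: (6, 1), (-5, 2), (-3, -4).
Their circumcentre is (0.40625, 0.46875) with r² = 31.572265625.
The farthest remaining point (0, 6) is at distance² 30.759765625 ≤ 31.572265625.
r = √(31.572265625) ≈ 5.62.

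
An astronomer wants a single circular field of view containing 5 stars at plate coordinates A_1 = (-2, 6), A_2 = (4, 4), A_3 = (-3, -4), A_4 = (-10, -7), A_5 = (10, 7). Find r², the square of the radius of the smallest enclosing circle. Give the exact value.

The farthest pair is A_4–A_5 with squared distance 596. The circle on this segment as diameter has centre (0, 0) and r² = 596/4 = 149.
Check A_1: distance² to centre = 40 ≤ 149, so it lies inside.
All remaining points lie in this disk, and no smaller disk contains both endpoints, so this is the minimum enclosing circle.

149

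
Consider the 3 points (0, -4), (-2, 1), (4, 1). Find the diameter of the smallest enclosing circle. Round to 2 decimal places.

6.90

Call the three points A, B, C in the order given.
Side lengths²: AB² = 29, AC² = 41, BC² = 36.
Since AC² = 41 < 36 + 29 = 65, the triangle is acute, so the smallest enclosing circle is the circumcircle.
Circumcentre = (1, -0.7), r² = 11.89.
Diameter = 2r = 2√(11.89) ≈ 6.90.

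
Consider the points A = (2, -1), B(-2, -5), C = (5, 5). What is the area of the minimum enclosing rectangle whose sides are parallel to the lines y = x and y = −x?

In coordinates u = x + y, v = x − y the rectangle is axis-aligned; the map (x,y)→(u,v) scales areas by 2.
u-values: 1, -7, 10; range = 10 − (-7) = 17.
v-values: 3, 3, 0; range = 3 − 0 = 3.
Area = (17 × 3) / 2 = 25.5.

25.5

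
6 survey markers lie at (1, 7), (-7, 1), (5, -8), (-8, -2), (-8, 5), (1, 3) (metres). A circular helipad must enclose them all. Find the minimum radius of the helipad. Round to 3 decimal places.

A smallest enclosing disk is always determined by at most three of the input points on its boundary.
The farthest pair is (5, -8)–(-8, 5) with squared distance 338. The circle on this segment as diameter has centre (-1.5, -1.5) and r² = 338/4 = 84.5.
Check (1, 7): distance² to centre = 78.5 ≤ 84.5, so it lies inside.
All remaining points lie in this disk, and no smaller disk contains both endpoints, so this is the minimum enclosing circle.
r = √(84.5) ≈ 9.192.

9.192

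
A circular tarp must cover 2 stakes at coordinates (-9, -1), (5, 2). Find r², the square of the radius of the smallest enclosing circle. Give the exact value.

51.25

The smallest circle enclosing two points has them as diameter endpoints.
Centre = midpoint = (-2, 0.5); r² = |(-9, -1)−(5, 2)|²/4 = 205/4 = 51.25.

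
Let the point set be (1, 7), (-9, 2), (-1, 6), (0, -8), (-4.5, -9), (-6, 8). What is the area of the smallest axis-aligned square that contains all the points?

289

The bounding box has width 10 and height 17.
An axis-aligned square enclosing the set must have side ≥ max(width, height).
So the minimum side is max(10, 17) = 17.
Area = 17² = 289.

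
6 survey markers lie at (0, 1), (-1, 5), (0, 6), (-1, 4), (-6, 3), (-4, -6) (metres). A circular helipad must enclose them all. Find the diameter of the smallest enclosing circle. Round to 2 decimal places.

The minimum enclosing circle of a finite set is fixed by two of the points (as a diameter) or three (as a circumcircle).
The farthest pair is (0, 6)–(-4, -6) with squared distance 160. The circle on this segment as diameter has centre (-2, 0) and r² = 160/4 = 40.
Check (0, 1): distance² to centre = 5 ≤ 40, so it lies inside.
All remaining points lie in this disk, and no smaller disk contains both endpoints, so this is the minimum enclosing circle.
Diameter = 2r = 2√40 ≈ 12.65.

12.65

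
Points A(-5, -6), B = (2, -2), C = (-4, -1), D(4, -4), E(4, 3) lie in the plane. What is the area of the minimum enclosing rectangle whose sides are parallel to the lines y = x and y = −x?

99

In coordinates u = x + y, v = x − y the rectangle is axis-aligned; the map (x,y)→(u,v) scales areas by 2.
u-values: -11, 0, -5, 0, 7; range = 7 − (-11) = 18.
v-values: 1, 4, -3, 8, 1; range = 8 − (-3) = 11.
Area = (18 × 11) / 2 = 99.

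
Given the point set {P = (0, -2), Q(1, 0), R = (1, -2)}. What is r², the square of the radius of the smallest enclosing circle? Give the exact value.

Side lengths²: PQ² = 5, PR² = 1, QR² = 4.
Since PQ² = 5 ≥ 4 + 1 = 5, the angle opposite PQ is not acute, so the smallest enclosing circle has PQ as diameter.
Centre = midpoint of PQ = (0.5, -1), r² = 5/4 = 1.25.

1.25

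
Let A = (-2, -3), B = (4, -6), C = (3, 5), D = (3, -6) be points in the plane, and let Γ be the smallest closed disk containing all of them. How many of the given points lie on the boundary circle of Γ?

3

A smallest enclosing disk is always determined by at most three of the input points on its boundary.
The minimum enclosing circle is determined by three boundary points: A, B, C.
Their circumcentre is (125/42, -23/42) with r² = 27145/882.
The farthest remaining point D is at distance² 26221/882 ≤ 27145/882.
The points at distance exactly r from the centre are A, B, C — 3 points.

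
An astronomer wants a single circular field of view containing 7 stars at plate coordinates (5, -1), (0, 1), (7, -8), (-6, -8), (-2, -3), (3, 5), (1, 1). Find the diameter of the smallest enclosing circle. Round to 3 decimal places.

16.543

The minimum enclosing circle of a finite set is fixed by two of the points (as a diameter) or three (as a circumcircle).
The minimum enclosing circle is determined by three boundary points: (7, -8), (-6, -8), (3, 5).
Their circumcentre is (0.5, -75/26) with r² = 23125/338.
The farthest remaining point (5, -1) is at distance² 8045/338 ≤ 23125/338.
Diameter = 2r = 2√(23125/338) ≈ 16.543.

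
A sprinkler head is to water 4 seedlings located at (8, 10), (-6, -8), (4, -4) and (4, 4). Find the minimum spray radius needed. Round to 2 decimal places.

The minimum enclosing circle of a finite set is fixed by two of the points (as a diameter) or three (as a circumcircle).
The farthest pair is (8, 10)–(-6, -8) with squared distance 520. The circle on this segment as diameter has centre (1, 1) and r² = 520/4 = 130.
Check (4, -4): distance² to centre = 34 ≤ 130, so it lies inside.
All remaining points lie in this disk, and no smaller disk contains both endpoints, so this is the minimum enclosing circle.
r = √130 ≈ 11.40.

11.40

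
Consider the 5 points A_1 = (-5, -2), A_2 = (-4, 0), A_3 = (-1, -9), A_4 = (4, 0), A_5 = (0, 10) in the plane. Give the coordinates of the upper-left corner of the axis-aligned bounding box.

x-range [-5, 4], y-range [-9, 10].
The upper-left corner is (-5, 10).

(-5, 10)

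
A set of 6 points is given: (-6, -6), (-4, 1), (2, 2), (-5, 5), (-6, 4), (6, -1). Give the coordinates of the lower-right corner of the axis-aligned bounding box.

(6, -6)

x-range [-6, 6], y-range [-6, 5].
The lower-right corner is (6, -6).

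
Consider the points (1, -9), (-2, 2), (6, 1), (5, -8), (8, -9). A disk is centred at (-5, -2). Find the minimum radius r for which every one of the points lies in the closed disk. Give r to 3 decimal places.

The required radius is the distance from (-5, -2) to the farthest point.
Squared distances: 85, 25, 130, 136, 218.
Maximum is 218, attained at (8, -9).
r = √218 ≈ 14.765.

14.765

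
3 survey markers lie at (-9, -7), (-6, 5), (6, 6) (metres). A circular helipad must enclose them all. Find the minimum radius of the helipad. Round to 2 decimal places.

Call the three points A, B, C in the order given.
Side lengths²: AB² = 153, AC² = 394, BC² = 145.
Since AC² = 394 ≥ 153 + 145 = 298, the angle opposite AC is not acute, so the smallest enclosing circle has AC as diameter.
Centre = midpoint of AC = (-1.5, -0.5), r² = 394/4 = 98.5.
r = √(98.5) ≈ 9.92.

9.92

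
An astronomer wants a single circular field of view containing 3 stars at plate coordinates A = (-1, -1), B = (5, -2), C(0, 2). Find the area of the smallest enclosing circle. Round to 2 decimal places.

Side lengths²: AB² = 37, AC² = 10, BC² = 41.
Since BC² = 41 < 37 + 10 = 47, the triangle is acute, so the smallest enclosing circle is the circumcircle.
Circumcentre = (83/38, -15/38), r² = 7585/722.
Area = π·r² = π·7585/722 ≈ 33.00.

33.00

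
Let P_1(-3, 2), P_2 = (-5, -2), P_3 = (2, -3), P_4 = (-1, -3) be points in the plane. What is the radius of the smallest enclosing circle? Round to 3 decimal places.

A smallest enclosing disk is always determined by at most three of the input points on its boundary.
The minimum enclosing circle is determined by three boundary points: P_1, P_2, P_3.
Their circumcentre is (-4/3, -4/3) with r² = 125/9.
The farthest remaining point P_4 is at distance² 26/9 ≤ 125/9.
r = √(125/9) ≈ 3.727.

3.727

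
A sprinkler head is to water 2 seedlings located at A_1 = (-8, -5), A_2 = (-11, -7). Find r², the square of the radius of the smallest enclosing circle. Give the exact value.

3.25

The smallest circle enclosing two points has them as diameter endpoints.
Centre = midpoint = (-9.5, -6); r² = |A_1A_2|²/4 = 13/4 = 3.25.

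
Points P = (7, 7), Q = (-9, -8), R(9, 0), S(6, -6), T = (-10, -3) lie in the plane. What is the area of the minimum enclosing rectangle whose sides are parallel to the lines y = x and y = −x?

294.5

In coordinates u = x + y, v = x − y the rectangle is axis-aligned; the map (x,y)→(u,v) scales areas by 2.
u-values: 14, -17, 9, 0, -13; range = 14 − (-17) = 31.
v-values: 0, -1, 9, 12, -7; range = 12 − (-7) = 19.
Area = (31 × 19) / 2 = 294.5.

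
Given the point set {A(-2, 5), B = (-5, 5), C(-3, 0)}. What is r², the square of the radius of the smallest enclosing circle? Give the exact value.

7.54

Side lengths²: AB² = 9, AC² = 26, BC² = 29.
Since BC² = 29 < 26 + 9 = 35, the triangle is acute, so the smallest enclosing circle is the circumcircle.
Circumcentre = (-3.5, 2.7), r² = 7.54.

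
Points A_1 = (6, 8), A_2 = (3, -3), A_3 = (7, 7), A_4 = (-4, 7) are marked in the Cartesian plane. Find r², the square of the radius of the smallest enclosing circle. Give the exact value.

The minimum enclosing circle of a finite set is fixed by two of the points (as a diameter) or three (as a circumcircle).
The minimum enclosing circle is determined by three boundary points: A_2, A_3, A_4.
Their circumcentre is (1.5, 3.4) with r² = 43.21.
The farthest remaining point A_1 is at distance² 41.41 ≤ 43.21.

43.21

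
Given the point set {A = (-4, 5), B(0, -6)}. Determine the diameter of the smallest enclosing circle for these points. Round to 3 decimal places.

11.705

The smallest circle enclosing two points has them as diameter endpoints.
Centre = midpoint = (-2, -0.5); r² = |AB|²/4 = 137/4 = 34.25.
Diameter = 2r = 2√(34.25) ≈ 11.705.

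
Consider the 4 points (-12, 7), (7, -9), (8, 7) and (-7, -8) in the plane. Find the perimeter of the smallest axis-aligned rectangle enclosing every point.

72

Width = max x − min x = 8 − (-12) = 20.
Height = max y − min y = 7 − (-9) = 16.
Perimeter = 2(20 + 16) = 72.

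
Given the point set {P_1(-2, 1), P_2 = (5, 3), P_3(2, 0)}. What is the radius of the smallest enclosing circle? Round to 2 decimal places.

3.64

Side lengths²: P_1P_2² = 53, P_1P_3² = 17, P_2P_3² = 18.
Since P_1P_2² = 53 ≥ 18 + 17 = 35, the angle opposite P_1P_2 is not acute, so the smallest enclosing circle has P_1P_2 as diameter.
Centre = midpoint of P_1P_2 = (1.5, 2), r² = 53/4 = 13.25.
r = √(13.25) ≈ 3.64.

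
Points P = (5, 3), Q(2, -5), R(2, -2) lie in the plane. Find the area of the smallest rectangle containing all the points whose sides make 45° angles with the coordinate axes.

In coordinates u = x + y, v = x − y the rectangle is axis-aligned; the map (x,y)→(u,v) scales areas by 2.
u-values: 8, -3, 0; range = 8 − (-3) = 11.
v-values: 2, 7, 4; range = 7 − 2 = 5.
Area = (11 × 5) / 2 = 27.5.

27.5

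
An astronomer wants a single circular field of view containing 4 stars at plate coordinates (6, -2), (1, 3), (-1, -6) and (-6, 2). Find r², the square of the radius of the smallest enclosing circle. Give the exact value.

40

The farthest pair is (6, -2)–(-6, 2) with squared distance 160. The circle on this segment as diameter has centre (0, 0) and r² = 160/4 = 40.
Check (1, 3): distance² to centre = 10 ≤ 40, so it lies inside.
All remaining points lie in this disk, and no smaller disk contains both endpoints, so this is the minimum enclosing circle.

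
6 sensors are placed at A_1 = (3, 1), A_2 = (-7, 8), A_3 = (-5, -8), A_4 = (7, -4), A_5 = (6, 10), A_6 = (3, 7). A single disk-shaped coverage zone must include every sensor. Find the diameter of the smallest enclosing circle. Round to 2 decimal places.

By Welzl's lemma the MEC is supported by two points (diametrically opposite) or three points (on a circumcircle).
The farthest pair is A_3–A_5 with squared distance 445. The circle on this segment as diameter has centre (0.5, 1) and r² = 445/4 = 111.25.
Check A_1: distance² to centre = 6.25 ≤ 111.25, so it lies inside.
All remaining points lie in this disk, and no smaller disk contains both endpoints, so this is the minimum enclosing circle.
Diameter = 2r = 2√(111.25) ≈ 21.10.

21.10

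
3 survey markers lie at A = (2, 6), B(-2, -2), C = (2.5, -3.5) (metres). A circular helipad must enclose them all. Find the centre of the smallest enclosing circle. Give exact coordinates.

(11/7, 17/14)

Side lengths²: AB² = 80, AC² = 90.5, BC² = 22.5.
Since AC² = 90.5 < 80 + 22.5 = 102.5, the triangle is acute, so the smallest enclosing circle is the circumcircle.
Circumcentre = (11/7, 17/14), r² = 4525/196.
Centre = (11/7, 17/14).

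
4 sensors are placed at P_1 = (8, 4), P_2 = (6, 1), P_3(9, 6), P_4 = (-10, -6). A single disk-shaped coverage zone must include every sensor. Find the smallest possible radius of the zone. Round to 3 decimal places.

11.236

The minimum enclosing circle of a finite set is fixed by two of the points (as a diameter) or three (as a circumcircle).
The farthest pair is P_3–P_4 with squared distance 505. The circle on this segment as diameter has centre (-0.5, 0) and r² = 505/4 = 126.25.
Check P_1: distance² to centre = 88.25 ≤ 126.25, so it lies inside.
All remaining points lie in this disk, and no smaller disk contains both endpoints, so this is the minimum enclosing circle.
r = √(126.25) ≈ 11.236.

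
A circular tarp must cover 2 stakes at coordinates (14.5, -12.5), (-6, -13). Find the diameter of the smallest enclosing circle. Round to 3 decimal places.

20.506

The smallest circle enclosing two points has them as diameter endpoints.
Centre = midpoint = (4.25, -12.75); r² = |(14.5, -12.5)−(-6, -13)|²/4 = 420.5/4 = 105.125.
Diameter = 2r = 2√(105.125) ≈ 20.506.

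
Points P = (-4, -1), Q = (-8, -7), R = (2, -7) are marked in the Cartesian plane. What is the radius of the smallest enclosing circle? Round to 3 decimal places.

5.099

Side lengths²: PQ² = 52, PR² = 72, QR² = 100.
Since QR² = 100 < 72 + 52 = 124, the triangle is acute, so the smallest enclosing circle is the circumcircle.
Circumcentre = (-3, -6), r² = 26.
r = √26 ≈ 5.099.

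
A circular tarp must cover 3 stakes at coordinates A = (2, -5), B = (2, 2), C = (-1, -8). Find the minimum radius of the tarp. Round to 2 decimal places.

5.22

Side lengths²: AB² = 49, AC² = 18, BC² = 109.
Since BC² = 109 ≥ 49 + 18 = 67, the angle opposite BC is not acute, so the smallest enclosing circle has BC as diameter.
Centre = midpoint of BC = (0.5, -3), r² = 109/4 = 27.25.
r = √(27.25) ≈ 5.22.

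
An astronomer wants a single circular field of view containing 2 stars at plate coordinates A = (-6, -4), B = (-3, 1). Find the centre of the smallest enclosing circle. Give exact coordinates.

The smallest circle enclosing two points has them as diameter endpoints.
Centre = midpoint = (-4.5, -1.5); r² = |AB|²/4 = 34/4 = 8.5.
Centre = (-4.5, -1.5).

(-4.5, -1.5)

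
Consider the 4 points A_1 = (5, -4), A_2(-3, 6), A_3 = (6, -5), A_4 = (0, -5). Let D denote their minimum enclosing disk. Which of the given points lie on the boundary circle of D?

By Welzl's lemma the MEC is supported by two points (diametrically opposite) or three points (on a circumcircle).
The farthest pair is A_2–A_3 with squared distance 202. The circle on this segment as diameter has centre (1.5, 0.5) and r² = 202/4 = 50.5.
Check A_1: distance² to centre = 32.5 ≤ 50.5, so it lies inside.
All remaining points lie in this disk, and no smaller disk contains both endpoints, so this is the minimum enclosing circle.
The points at distance exactly r from the centre are A_2, A_3 — 2 points.

A_2, A_3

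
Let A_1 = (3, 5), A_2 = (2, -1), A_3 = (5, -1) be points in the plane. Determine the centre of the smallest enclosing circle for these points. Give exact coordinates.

(3.5, 11/6)

Side lengths²: A_1A_2² = 37, A_1A_3² = 40, A_2A_3² = 9.
Since A_1A_3² = 40 < 37 + 9 = 46, the triangle is acute, so the smallest enclosing circle is the circumcircle.
Circumcentre = (3.5, 11/6), r² = 185/18.
Centre = (3.5, 11/6).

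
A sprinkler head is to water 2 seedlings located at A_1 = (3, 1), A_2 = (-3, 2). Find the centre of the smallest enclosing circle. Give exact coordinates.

(0, 1.5)

The smallest circle enclosing two points has them as diameter endpoints.
Centre = midpoint = (0, 1.5); r² = |A_1A_2|²/4 = 37/4 = 9.25.
Centre = (0, 1.5).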